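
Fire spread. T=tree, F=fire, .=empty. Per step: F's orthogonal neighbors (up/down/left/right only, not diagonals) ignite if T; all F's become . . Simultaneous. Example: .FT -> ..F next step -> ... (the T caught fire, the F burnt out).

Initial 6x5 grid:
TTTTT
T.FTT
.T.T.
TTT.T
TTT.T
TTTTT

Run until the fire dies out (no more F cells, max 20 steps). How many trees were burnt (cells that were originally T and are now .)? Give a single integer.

Answer: 9

Derivation:
Step 1: +2 fires, +1 burnt (F count now 2)
Step 2: +4 fires, +2 burnt (F count now 4)
Step 3: +2 fires, +4 burnt (F count now 2)
Step 4: +1 fires, +2 burnt (F count now 1)
Step 5: +0 fires, +1 burnt (F count now 0)
Fire out after step 5
Initially T: 23, now '.': 16
Total burnt (originally-T cells now '.'): 9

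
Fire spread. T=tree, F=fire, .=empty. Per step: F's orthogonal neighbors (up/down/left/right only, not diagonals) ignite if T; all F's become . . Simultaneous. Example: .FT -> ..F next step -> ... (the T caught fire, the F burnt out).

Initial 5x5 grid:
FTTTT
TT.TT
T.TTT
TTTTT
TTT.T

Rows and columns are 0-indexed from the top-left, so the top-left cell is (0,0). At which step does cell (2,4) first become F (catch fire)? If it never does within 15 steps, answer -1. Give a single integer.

Step 1: cell (2,4)='T' (+2 fires, +1 burnt)
Step 2: cell (2,4)='T' (+3 fires, +2 burnt)
Step 3: cell (2,4)='T' (+2 fires, +3 burnt)
Step 4: cell (2,4)='T' (+4 fires, +2 burnt)
Step 5: cell (2,4)='T' (+4 fires, +4 burnt)
Step 6: cell (2,4)='F' (+4 fires, +4 burnt)
  -> target ignites at step 6
Step 7: cell (2,4)='.' (+1 fires, +4 burnt)
Step 8: cell (2,4)='.' (+1 fires, +1 burnt)
Step 9: cell (2,4)='.' (+0 fires, +1 burnt)
  fire out at step 9

6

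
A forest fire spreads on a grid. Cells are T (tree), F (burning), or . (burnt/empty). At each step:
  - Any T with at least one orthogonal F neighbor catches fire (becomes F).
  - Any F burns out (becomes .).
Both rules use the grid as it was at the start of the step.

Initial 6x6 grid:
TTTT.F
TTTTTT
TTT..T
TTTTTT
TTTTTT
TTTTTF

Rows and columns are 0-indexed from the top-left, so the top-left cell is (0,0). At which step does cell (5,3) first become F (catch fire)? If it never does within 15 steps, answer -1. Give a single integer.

Step 1: cell (5,3)='T' (+3 fires, +2 burnt)
Step 2: cell (5,3)='F' (+5 fires, +3 burnt)
  -> target ignites at step 2
Step 3: cell (5,3)='.' (+4 fires, +5 burnt)
Step 4: cell (5,3)='.' (+5 fires, +4 burnt)
Step 5: cell (5,3)='.' (+6 fires, +5 burnt)
Step 6: cell (5,3)='.' (+5 fires, +6 burnt)
Step 7: cell (5,3)='.' (+3 fires, +5 burnt)
Step 8: cell (5,3)='.' (+0 fires, +3 burnt)
  fire out at step 8

2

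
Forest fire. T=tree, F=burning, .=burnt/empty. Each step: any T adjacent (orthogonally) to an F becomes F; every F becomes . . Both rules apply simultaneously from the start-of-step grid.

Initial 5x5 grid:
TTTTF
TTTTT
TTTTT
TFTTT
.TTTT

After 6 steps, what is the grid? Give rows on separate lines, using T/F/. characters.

Step 1: 6 trees catch fire, 2 burn out
  TTTF.
  TTTTF
  TFTTT
  F.FTT
  .FTTT
Step 2: 8 trees catch fire, 6 burn out
  TTF..
  TFTF.
  F.FTF
  ...FT
  ..FTT
Step 3: 6 trees catch fire, 8 burn out
  TF...
  F.F..
  ...F.
  ....F
  ...FT
Step 4: 2 trees catch fire, 6 burn out
  F....
  .....
  .....
  .....
  ....F
Step 5: 0 trees catch fire, 2 burn out
  .....
  .....
  .....
  .....
  .....
Step 6: 0 trees catch fire, 0 burn out
  .....
  .....
  .....
  .....
  .....

.....
.....
.....
.....
.....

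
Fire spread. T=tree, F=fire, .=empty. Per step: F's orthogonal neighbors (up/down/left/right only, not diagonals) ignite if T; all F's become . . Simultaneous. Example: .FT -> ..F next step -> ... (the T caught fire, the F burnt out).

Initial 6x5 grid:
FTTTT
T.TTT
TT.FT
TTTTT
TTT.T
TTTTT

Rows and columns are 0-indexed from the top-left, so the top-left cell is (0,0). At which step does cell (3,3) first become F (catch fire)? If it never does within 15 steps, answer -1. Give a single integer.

Step 1: cell (3,3)='F' (+5 fires, +2 burnt)
  -> target ignites at step 1
Step 2: cell (3,3)='.' (+7 fires, +5 burnt)
Step 3: cell (3,3)='.' (+6 fires, +7 burnt)
Step 4: cell (3,3)='.' (+4 fires, +6 burnt)
Step 5: cell (3,3)='.' (+3 fires, +4 burnt)
Step 6: cell (3,3)='.' (+0 fires, +3 burnt)
  fire out at step 6

1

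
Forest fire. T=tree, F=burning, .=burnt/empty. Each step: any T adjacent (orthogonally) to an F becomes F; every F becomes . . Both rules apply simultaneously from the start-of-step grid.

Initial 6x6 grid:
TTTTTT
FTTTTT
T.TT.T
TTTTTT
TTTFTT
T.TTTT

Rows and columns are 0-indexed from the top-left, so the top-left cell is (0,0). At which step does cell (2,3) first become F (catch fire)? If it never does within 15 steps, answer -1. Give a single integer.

Step 1: cell (2,3)='T' (+7 fires, +2 burnt)
Step 2: cell (2,3)='F' (+10 fires, +7 burnt)
  -> target ignites at step 2
Step 3: cell (2,3)='.' (+7 fires, +10 burnt)
Step 4: cell (2,3)='.' (+4 fires, +7 burnt)
Step 5: cell (2,3)='.' (+2 fires, +4 burnt)
Step 6: cell (2,3)='.' (+1 fires, +2 burnt)
Step 7: cell (2,3)='.' (+0 fires, +1 burnt)
  fire out at step 7

2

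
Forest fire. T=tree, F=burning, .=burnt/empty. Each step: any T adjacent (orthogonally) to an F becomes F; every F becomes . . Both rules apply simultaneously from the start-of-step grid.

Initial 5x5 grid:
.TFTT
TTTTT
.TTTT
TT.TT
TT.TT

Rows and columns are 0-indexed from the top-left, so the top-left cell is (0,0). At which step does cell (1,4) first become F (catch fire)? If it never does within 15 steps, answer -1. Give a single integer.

Step 1: cell (1,4)='T' (+3 fires, +1 burnt)
Step 2: cell (1,4)='T' (+4 fires, +3 burnt)
Step 3: cell (1,4)='F' (+4 fires, +4 burnt)
  -> target ignites at step 3
Step 4: cell (1,4)='.' (+3 fires, +4 burnt)
Step 5: cell (1,4)='.' (+4 fires, +3 burnt)
Step 6: cell (1,4)='.' (+2 fires, +4 burnt)
Step 7: cell (1,4)='.' (+0 fires, +2 burnt)
  fire out at step 7

3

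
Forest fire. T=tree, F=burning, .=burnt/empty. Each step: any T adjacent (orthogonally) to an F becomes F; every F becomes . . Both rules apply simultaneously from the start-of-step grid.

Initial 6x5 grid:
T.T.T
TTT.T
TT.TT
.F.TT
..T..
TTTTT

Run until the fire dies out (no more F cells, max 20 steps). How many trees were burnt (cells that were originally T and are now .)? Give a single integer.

Step 1: +1 fires, +1 burnt (F count now 1)
Step 2: +2 fires, +1 burnt (F count now 2)
Step 3: +2 fires, +2 burnt (F count now 2)
Step 4: +2 fires, +2 burnt (F count now 2)
Step 5: +0 fires, +2 burnt (F count now 0)
Fire out after step 5
Initially T: 19, now '.': 18
Total burnt (originally-T cells now '.'): 7

Answer: 7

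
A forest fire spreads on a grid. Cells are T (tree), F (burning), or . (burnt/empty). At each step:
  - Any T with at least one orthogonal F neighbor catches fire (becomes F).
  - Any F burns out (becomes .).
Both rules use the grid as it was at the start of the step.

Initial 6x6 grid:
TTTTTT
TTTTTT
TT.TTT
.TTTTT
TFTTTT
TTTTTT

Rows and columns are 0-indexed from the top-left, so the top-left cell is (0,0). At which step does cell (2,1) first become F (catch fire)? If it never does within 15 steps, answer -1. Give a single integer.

Step 1: cell (2,1)='T' (+4 fires, +1 burnt)
Step 2: cell (2,1)='F' (+5 fires, +4 burnt)
  -> target ignites at step 2
Step 3: cell (2,1)='.' (+5 fires, +5 burnt)
Step 4: cell (2,1)='.' (+7 fires, +5 burnt)
Step 5: cell (2,1)='.' (+6 fires, +7 burnt)
Step 6: cell (2,1)='.' (+3 fires, +6 burnt)
Step 7: cell (2,1)='.' (+2 fires, +3 burnt)
Step 8: cell (2,1)='.' (+1 fires, +2 burnt)
Step 9: cell (2,1)='.' (+0 fires, +1 burnt)
  fire out at step 9

2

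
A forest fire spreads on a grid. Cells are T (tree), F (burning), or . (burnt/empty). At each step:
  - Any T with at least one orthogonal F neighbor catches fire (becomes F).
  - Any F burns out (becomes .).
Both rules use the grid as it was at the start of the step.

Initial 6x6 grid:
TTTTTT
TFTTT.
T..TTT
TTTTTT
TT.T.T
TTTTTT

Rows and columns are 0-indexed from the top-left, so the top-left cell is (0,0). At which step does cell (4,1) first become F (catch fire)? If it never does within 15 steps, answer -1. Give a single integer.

Step 1: cell (4,1)='T' (+3 fires, +1 burnt)
Step 2: cell (4,1)='T' (+4 fires, +3 burnt)
Step 3: cell (4,1)='T' (+4 fires, +4 burnt)
Step 4: cell (4,1)='T' (+5 fires, +4 burnt)
Step 5: cell (4,1)='F' (+7 fires, +5 burnt)
  -> target ignites at step 5
Step 6: cell (4,1)='.' (+3 fires, +7 burnt)
Step 7: cell (4,1)='.' (+3 fires, +3 burnt)
Step 8: cell (4,1)='.' (+1 fires, +3 burnt)
Step 9: cell (4,1)='.' (+0 fires, +1 burnt)
  fire out at step 9

5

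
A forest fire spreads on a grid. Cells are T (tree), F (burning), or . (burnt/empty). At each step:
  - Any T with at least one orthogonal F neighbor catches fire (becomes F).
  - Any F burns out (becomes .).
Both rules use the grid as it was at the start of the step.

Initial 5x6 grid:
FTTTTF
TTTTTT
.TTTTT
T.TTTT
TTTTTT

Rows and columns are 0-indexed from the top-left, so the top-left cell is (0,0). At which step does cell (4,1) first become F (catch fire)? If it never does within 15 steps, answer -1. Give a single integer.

Step 1: cell (4,1)='T' (+4 fires, +2 burnt)
Step 2: cell (4,1)='T' (+5 fires, +4 burnt)
Step 3: cell (4,1)='T' (+5 fires, +5 burnt)
Step 4: cell (4,1)='T' (+4 fires, +5 burnt)
Step 5: cell (4,1)='T' (+3 fires, +4 burnt)
Step 6: cell (4,1)='T' (+2 fires, +3 burnt)
Step 7: cell (4,1)='F' (+1 fires, +2 burnt)
  -> target ignites at step 7
Step 8: cell (4,1)='.' (+1 fires, +1 burnt)
Step 9: cell (4,1)='.' (+1 fires, +1 burnt)
Step 10: cell (4,1)='.' (+0 fires, +1 burnt)
  fire out at step 10

7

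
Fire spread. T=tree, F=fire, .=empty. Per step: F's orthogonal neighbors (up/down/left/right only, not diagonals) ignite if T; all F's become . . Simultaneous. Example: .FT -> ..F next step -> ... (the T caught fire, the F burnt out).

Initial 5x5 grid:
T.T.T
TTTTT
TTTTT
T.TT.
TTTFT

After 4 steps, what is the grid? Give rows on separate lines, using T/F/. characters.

Step 1: 3 trees catch fire, 1 burn out
  T.T.T
  TTTTT
  TTTTT
  T.TF.
  TTF.F
Step 2: 3 trees catch fire, 3 burn out
  T.T.T
  TTTTT
  TTTFT
  T.F..
  TF...
Step 3: 4 trees catch fire, 3 burn out
  T.T.T
  TTTFT
  TTF.F
  T....
  F....
Step 4: 4 trees catch fire, 4 burn out
  T.T.T
  TTF.F
  TF...
  F....
  .....

T.T.T
TTF.F
TF...
F....
.....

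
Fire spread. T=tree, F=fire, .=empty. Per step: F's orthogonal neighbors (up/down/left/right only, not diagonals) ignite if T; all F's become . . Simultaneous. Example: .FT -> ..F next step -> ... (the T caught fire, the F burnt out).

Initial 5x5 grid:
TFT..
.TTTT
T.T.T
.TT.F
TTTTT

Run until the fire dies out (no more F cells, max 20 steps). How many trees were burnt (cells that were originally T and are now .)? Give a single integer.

Step 1: +5 fires, +2 burnt (F count now 5)
Step 2: +3 fires, +5 burnt (F count now 3)
Step 3: +3 fires, +3 burnt (F count now 3)
Step 4: +2 fires, +3 burnt (F count now 2)
Step 5: +2 fires, +2 burnt (F count now 2)
Step 6: +0 fires, +2 burnt (F count now 0)
Fire out after step 6
Initially T: 16, now '.': 24
Total burnt (originally-T cells now '.'): 15

Answer: 15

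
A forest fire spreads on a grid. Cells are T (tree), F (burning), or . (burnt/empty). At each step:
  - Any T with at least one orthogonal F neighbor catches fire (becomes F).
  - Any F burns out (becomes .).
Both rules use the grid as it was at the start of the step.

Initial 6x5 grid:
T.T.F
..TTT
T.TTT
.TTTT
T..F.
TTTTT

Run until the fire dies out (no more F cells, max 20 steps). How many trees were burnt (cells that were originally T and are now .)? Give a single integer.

Step 1: +3 fires, +2 burnt (F count now 3)
Step 2: +7 fires, +3 burnt (F count now 7)
Step 3: +4 fires, +7 burnt (F count now 4)
Step 4: +2 fires, +4 burnt (F count now 2)
Step 5: +1 fires, +2 burnt (F count now 1)
Step 6: +0 fires, +1 burnt (F count now 0)
Fire out after step 6
Initially T: 19, now '.': 28
Total burnt (originally-T cells now '.'): 17

Answer: 17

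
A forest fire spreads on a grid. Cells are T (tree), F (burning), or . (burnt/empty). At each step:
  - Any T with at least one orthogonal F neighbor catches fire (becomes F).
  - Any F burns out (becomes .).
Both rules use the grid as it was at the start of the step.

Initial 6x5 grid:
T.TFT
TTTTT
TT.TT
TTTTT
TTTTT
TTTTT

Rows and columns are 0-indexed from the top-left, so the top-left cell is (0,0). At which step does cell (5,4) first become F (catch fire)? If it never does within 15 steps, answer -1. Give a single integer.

Step 1: cell (5,4)='T' (+3 fires, +1 burnt)
Step 2: cell (5,4)='T' (+3 fires, +3 burnt)
Step 3: cell (5,4)='T' (+3 fires, +3 burnt)
Step 4: cell (5,4)='T' (+5 fires, +3 burnt)
Step 5: cell (5,4)='T' (+6 fires, +5 burnt)
Step 6: cell (5,4)='F' (+4 fires, +6 burnt)
  -> target ignites at step 6
Step 7: cell (5,4)='.' (+2 fires, +4 burnt)
Step 8: cell (5,4)='.' (+1 fires, +2 burnt)
Step 9: cell (5,4)='.' (+0 fires, +1 burnt)
  fire out at step 9

6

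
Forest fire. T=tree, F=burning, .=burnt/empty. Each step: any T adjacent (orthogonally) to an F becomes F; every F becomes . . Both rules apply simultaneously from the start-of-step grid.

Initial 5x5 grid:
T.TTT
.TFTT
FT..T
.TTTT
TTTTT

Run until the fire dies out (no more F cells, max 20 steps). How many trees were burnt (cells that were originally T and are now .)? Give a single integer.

Answer: 17

Derivation:
Step 1: +4 fires, +2 burnt (F count now 4)
Step 2: +3 fires, +4 burnt (F count now 3)
Step 3: +4 fires, +3 burnt (F count now 4)
Step 4: +4 fires, +4 burnt (F count now 4)
Step 5: +2 fires, +4 burnt (F count now 2)
Step 6: +0 fires, +2 burnt (F count now 0)
Fire out after step 6
Initially T: 18, now '.': 24
Total burnt (originally-T cells now '.'): 17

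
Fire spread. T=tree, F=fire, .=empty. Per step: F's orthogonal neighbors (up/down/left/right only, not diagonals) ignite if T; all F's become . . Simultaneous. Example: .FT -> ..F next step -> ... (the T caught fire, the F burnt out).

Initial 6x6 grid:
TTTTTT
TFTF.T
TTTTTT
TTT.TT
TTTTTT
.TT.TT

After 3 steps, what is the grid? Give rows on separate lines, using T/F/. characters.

Step 1: 6 trees catch fire, 2 burn out
  TFTFTT
  F.F..T
  TFTFTT
  TTT.TT
  TTTTTT
  .TT.TT
Step 2: 7 trees catch fire, 6 burn out
  F.F.FT
  .....T
  F.F.FT
  TFT.TT
  TTTTTT
  .TT.TT
Step 3: 6 trees catch fire, 7 burn out
  .....F
  .....T
  .....F
  F.F.FT
  TFTTTT
  .TT.TT

.....F
.....T
.....F
F.F.FT
TFTTTT
.TT.TT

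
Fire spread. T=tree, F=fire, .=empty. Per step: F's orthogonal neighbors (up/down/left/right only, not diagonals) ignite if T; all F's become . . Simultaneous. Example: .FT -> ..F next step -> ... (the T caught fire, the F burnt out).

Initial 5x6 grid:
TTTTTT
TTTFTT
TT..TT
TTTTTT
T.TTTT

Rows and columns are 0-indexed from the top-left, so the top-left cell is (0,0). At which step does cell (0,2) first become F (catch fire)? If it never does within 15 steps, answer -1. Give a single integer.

Step 1: cell (0,2)='T' (+3 fires, +1 burnt)
Step 2: cell (0,2)='F' (+5 fires, +3 burnt)
  -> target ignites at step 2
Step 3: cell (0,2)='.' (+6 fires, +5 burnt)
Step 4: cell (0,2)='.' (+6 fires, +6 burnt)
Step 5: cell (0,2)='.' (+4 fires, +6 burnt)
Step 6: cell (0,2)='.' (+2 fires, +4 burnt)
Step 7: cell (0,2)='.' (+0 fires, +2 burnt)
  fire out at step 7

2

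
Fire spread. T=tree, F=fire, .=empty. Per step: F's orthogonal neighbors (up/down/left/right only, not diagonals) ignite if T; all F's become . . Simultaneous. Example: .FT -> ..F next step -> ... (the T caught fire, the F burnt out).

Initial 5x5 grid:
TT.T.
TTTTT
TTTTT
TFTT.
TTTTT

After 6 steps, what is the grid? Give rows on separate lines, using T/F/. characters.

Step 1: 4 trees catch fire, 1 burn out
  TT.T.
  TTTTT
  TFTTT
  F.FT.
  TFTTT
Step 2: 6 trees catch fire, 4 burn out
  TT.T.
  TFTTT
  F.FTT
  ...F.
  F.FTT
Step 3: 5 trees catch fire, 6 burn out
  TF.T.
  F.FTT
  ...FT
  .....
  ...FT
Step 4: 4 trees catch fire, 5 burn out
  F..T.
  ...FT
  ....F
  .....
  ....F
Step 5: 2 trees catch fire, 4 burn out
  ...F.
  ....F
  .....
  .....
  .....
Step 6: 0 trees catch fire, 2 burn out
  .....
  .....
  .....
  .....
  .....

.....
.....
.....
.....
.....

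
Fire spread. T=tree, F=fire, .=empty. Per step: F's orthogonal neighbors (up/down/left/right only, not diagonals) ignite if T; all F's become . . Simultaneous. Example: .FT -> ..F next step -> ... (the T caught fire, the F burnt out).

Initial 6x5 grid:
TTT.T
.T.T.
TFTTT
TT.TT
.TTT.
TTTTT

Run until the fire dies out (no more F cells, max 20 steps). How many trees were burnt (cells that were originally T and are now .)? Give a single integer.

Answer: 21

Derivation:
Step 1: +4 fires, +1 burnt (F count now 4)
Step 2: +4 fires, +4 burnt (F count now 4)
Step 3: +7 fires, +4 burnt (F count now 7)
Step 4: +4 fires, +7 burnt (F count now 4)
Step 5: +1 fires, +4 burnt (F count now 1)
Step 6: +1 fires, +1 burnt (F count now 1)
Step 7: +0 fires, +1 burnt (F count now 0)
Fire out after step 7
Initially T: 22, now '.': 29
Total burnt (originally-T cells now '.'): 21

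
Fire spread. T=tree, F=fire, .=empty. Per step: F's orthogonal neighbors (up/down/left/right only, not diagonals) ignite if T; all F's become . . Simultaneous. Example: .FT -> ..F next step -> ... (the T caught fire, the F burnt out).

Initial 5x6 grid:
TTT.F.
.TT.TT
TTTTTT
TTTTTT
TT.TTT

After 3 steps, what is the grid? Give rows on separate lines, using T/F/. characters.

Step 1: 1 trees catch fire, 1 burn out
  TTT...
  .TT.FT
  TTTTTT
  TTTTTT
  TT.TTT
Step 2: 2 trees catch fire, 1 burn out
  TTT...
  .TT..F
  TTTTFT
  TTTTTT
  TT.TTT
Step 3: 3 trees catch fire, 2 burn out
  TTT...
  .TT...
  TTTF.F
  TTTTFT
  TT.TTT

TTT...
.TT...
TTTF.F
TTTTFT
TT.TTT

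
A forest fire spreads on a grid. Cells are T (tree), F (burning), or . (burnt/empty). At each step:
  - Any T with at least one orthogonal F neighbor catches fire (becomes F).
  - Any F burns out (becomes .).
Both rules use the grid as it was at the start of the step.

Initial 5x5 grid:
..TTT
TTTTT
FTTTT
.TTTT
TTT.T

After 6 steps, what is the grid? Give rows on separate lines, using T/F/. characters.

Step 1: 2 trees catch fire, 1 burn out
  ..TTT
  FTTTT
  .FTTT
  .TTTT
  TTT.T
Step 2: 3 trees catch fire, 2 burn out
  ..TTT
  .FTTT
  ..FTT
  .FTTT
  TTT.T
Step 3: 4 trees catch fire, 3 burn out
  ..TTT
  ..FTT
  ...FT
  ..FTT
  TFT.T
Step 4: 6 trees catch fire, 4 burn out
  ..FTT
  ...FT
  ....F
  ...FT
  F.F.T
Step 5: 3 trees catch fire, 6 burn out
  ...FT
  ....F
  .....
  ....F
  ....T
Step 6: 2 trees catch fire, 3 burn out
  ....F
  .....
  .....
  .....
  ....F

....F
.....
.....
.....
....F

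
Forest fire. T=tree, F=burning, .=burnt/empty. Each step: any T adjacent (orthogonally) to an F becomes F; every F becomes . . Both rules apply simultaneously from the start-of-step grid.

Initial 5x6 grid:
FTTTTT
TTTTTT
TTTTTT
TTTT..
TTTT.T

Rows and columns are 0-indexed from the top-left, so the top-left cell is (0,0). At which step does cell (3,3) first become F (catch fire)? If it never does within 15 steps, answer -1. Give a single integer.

Step 1: cell (3,3)='T' (+2 fires, +1 burnt)
Step 2: cell (3,3)='T' (+3 fires, +2 burnt)
Step 3: cell (3,3)='T' (+4 fires, +3 burnt)
Step 4: cell (3,3)='T' (+5 fires, +4 burnt)
Step 5: cell (3,3)='T' (+5 fires, +5 burnt)
Step 6: cell (3,3)='F' (+4 fires, +5 burnt)
  -> target ignites at step 6
Step 7: cell (3,3)='.' (+2 fires, +4 burnt)
Step 8: cell (3,3)='.' (+0 fires, +2 burnt)
  fire out at step 8

6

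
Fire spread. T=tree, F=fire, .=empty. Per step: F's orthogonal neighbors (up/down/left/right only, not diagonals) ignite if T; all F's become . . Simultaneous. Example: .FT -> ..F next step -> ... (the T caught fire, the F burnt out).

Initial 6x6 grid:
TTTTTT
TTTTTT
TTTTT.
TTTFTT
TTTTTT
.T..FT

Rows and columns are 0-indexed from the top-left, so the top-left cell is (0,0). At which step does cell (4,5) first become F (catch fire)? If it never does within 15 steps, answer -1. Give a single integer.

Step 1: cell (4,5)='T' (+6 fires, +2 burnt)
Step 2: cell (4,5)='F' (+7 fires, +6 burnt)
  -> target ignites at step 2
Step 3: cell (4,5)='.' (+6 fires, +7 burnt)
Step 4: cell (4,5)='.' (+7 fires, +6 burnt)
Step 5: cell (4,5)='.' (+3 fires, +7 burnt)
Step 6: cell (4,5)='.' (+1 fires, +3 burnt)
Step 7: cell (4,5)='.' (+0 fires, +1 burnt)
  fire out at step 7

2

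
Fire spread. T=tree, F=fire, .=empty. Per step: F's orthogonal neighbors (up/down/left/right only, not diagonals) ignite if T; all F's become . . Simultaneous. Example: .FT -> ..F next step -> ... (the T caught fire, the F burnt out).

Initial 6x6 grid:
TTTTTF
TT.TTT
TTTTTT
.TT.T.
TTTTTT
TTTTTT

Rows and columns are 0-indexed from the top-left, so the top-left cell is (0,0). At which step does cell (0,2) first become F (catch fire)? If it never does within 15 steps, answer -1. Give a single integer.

Step 1: cell (0,2)='T' (+2 fires, +1 burnt)
Step 2: cell (0,2)='T' (+3 fires, +2 burnt)
Step 3: cell (0,2)='F' (+3 fires, +3 burnt)
  -> target ignites at step 3
Step 4: cell (0,2)='.' (+3 fires, +3 burnt)
Step 5: cell (0,2)='.' (+4 fires, +3 burnt)
Step 6: cell (0,2)='.' (+6 fires, +4 burnt)
Step 7: cell (0,2)='.' (+5 fires, +6 burnt)
Step 8: cell (0,2)='.' (+2 fires, +5 burnt)
Step 9: cell (0,2)='.' (+2 fires, +2 burnt)
Step 10: cell (0,2)='.' (+1 fires, +2 burnt)
Step 11: cell (0,2)='.' (+0 fires, +1 burnt)
  fire out at step 11

3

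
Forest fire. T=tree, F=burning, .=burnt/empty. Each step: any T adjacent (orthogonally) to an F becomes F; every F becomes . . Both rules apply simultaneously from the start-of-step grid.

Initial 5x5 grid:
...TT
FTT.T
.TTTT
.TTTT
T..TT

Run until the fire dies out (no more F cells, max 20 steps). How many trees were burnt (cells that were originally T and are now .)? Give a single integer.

Answer: 15

Derivation:
Step 1: +1 fires, +1 burnt (F count now 1)
Step 2: +2 fires, +1 burnt (F count now 2)
Step 3: +2 fires, +2 burnt (F count now 2)
Step 4: +2 fires, +2 burnt (F count now 2)
Step 5: +2 fires, +2 burnt (F count now 2)
Step 6: +3 fires, +2 burnt (F count now 3)
Step 7: +2 fires, +3 burnt (F count now 2)
Step 8: +1 fires, +2 burnt (F count now 1)
Step 9: +0 fires, +1 burnt (F count now 0)
Fire out after step 9
Initially T: 16, now '.': 24
Total burnt (originally-T cells now '.'): 15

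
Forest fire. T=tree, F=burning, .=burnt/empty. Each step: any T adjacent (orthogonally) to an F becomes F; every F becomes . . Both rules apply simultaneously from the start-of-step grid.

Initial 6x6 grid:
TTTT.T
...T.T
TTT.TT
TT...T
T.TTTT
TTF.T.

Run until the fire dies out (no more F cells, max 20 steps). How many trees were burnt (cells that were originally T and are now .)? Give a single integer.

Step 1: +2 fires, +1 burnt (F count now 2)
Step 2: +2 fires, +2 burnt (F count now 2)
Step 3: +2 fires, +2 burnt (F count now 2)
Step 4: +3 fires, +2 burnt (F count now 3)
Step 5: +3 fires, +3 burnt (F count now 3)
Step 6: +2 fires, +3 burnt (F count now 2)
Step 7: +3 fires, +2 burnt (F count now 3)
Step 8: +1 fires, +3 burnt (F count now 1)
Step 9: +0 fires, +1 burnt (F count now 0)
Fire out after step 9
Initially T: 23, now '.': 31
Total burnt (originally-T cells now '.'): 18

Answer: 18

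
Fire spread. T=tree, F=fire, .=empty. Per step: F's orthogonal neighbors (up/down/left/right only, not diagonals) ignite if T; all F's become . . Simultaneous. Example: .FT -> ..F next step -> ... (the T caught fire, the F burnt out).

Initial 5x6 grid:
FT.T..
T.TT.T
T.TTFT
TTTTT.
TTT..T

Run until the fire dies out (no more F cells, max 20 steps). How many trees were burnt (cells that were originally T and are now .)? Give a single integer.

Step 1: +5 fires, +2 burnt (F count now 5)
Step 2: +5 fires, +5 burnt (F count now 5)
Step 3: +4 fires, +5 burnt (F count now 4)
Step 4: +3 fires, +4 burnt (F count now 3)
Step 5: +1 fires, +3 burnt (F count now 1)
Step 6: +0 fires, +1 burnt (F count now 0)
Fire out after step 6
Initially T: 19, now '.': 29
Total burnt (originally-T cells now '.'): 18

Answer: 18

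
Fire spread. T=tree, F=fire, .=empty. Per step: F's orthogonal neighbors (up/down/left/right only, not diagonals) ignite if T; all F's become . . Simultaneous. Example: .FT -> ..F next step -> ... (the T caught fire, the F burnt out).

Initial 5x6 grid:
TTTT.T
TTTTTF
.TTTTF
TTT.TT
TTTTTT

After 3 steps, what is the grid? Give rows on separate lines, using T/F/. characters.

Step 1: 4 trees catch fire, 2 burn out
  TTTT.F
  TTTTF.
  .TTTF.
  TTT.TF
  TTTTTT
Step 2: 4 trees catch fire, 4 burn out
  TTTT..
  TTTF..
  .TTF..
  TTT.F.
  TTTTTF
Step 3: 4 trees catch fire, 4 burn out
  TTTF..
  TTF...
  .TF...
  TTT...
  TTTTF.

TTTF..
TTF...
.TF...
TTT...
TTTTF.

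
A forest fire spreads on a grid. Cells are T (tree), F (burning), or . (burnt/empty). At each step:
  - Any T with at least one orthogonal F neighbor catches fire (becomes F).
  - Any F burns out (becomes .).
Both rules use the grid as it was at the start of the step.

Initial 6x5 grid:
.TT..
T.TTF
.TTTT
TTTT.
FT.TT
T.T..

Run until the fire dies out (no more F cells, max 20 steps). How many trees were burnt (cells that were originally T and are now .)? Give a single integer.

Step 1: +5 fires, +2 burnt (F count now 5)
Step 2: +3 fires, +5 burnt (F count now 3)
Step 3: +5 fires, +3 burnt (F count now 5)
Step 4: +2 fires, +5 burnt (F count now 2)
Step 5: +1 fires, +2 burnt (F count now 1)
Step 6: +0 fires, +1 burnt (F count now 0)
Fire out after step 6
Initially T: 18, now '.': 28
Total burnt (originally-T cells now '.'): 16

Answer: 16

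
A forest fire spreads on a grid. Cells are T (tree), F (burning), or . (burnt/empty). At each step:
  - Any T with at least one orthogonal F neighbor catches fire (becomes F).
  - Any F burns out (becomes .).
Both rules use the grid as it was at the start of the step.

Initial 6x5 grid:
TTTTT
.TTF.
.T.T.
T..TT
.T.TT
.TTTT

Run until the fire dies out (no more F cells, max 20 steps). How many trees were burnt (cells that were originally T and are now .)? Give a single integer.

Step 1: +3 fires, +1 burnt (F count now 3)
Step 2: +4 fires, +3 burnt (F count now 4)
Step 3: +4 fires, +4 burnt (F count now 4)
Step 4: +3 fires, +4 burnt (F count now 3)
Step 5: +2 fires, +3 burnt (F count now 2)
Step 6: +1 fires, +2 burnt (F count now 1)
Step 7: +1 fires, +1 burnt (F count now 1)
Step 8: +0 fires, +1 burnt (F count now 0)
Fire out after step 8
Initially T: 19, now '.': 29
Total burnt (originally-T cells now '.'): 18

Answer: 18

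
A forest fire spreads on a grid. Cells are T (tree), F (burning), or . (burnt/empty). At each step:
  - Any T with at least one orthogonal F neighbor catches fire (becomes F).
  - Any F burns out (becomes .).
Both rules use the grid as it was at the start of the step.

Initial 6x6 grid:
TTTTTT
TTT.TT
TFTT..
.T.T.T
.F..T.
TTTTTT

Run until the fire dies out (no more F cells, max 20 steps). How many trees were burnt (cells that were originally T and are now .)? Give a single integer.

Step 1: +5 fires, +2 burnt (F count now 5)
Step 2: +6 fires, +5 burnt (F count now 6)
Step 3: +4 fires, +6 burnt (F count now 4)
Step 4: +2 fires, +4 burnt (F count now 2)
Step 5: +3 fires, +2 burnt (F count now 3)
Step 6: +2 fires, +3 burnt (F count now 2)
Step 7: +1 fires, +2 burnt (F count now 1)
Step 8: +0 fires, +1 burnt (F count now 0)
Fire out after step 8
Initially T: 24, now '.': 35
Total burnt (originally-T cells now '.'): 23

Answer: 23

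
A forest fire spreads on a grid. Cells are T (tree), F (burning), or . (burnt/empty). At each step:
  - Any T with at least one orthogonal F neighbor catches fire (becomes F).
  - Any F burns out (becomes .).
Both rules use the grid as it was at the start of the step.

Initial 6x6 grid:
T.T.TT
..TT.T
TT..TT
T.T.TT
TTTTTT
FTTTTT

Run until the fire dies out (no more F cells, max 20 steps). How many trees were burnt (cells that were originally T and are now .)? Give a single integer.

Answer: 22

Derivation:
Step 1: +2 fires, +1 burnt (F count now 2)
Step 2: +3 fires, +2 burnt (F count now 3)
Step 3: +3 fires, +3 burnt (F count now 3)
Step 4: +4 fires, +3 burnt (F count now 4)
Step 5: +2 fires, +4 burnt (F count now 2)
Step 6: +2 fires, +2 burnt (F count now 2)
Step 7: +2 fires, +2 burnt (F count now 2)
Step 8: +1 fires, +2 burnt (F count now 1)
Step 9: +1 fires, +1 burnt (F count now 1)
Step 10: +1 fires, +1 burnt (F count now 1)
Step 11: +1 fires, +1 burnt (F count now 1)
Step 12: +0 fires, +1 burnt (F count now 0)
Fire out after step 12
Initially T: 26, now '.': 32
Total burnt (originally-T cells now '.'): 22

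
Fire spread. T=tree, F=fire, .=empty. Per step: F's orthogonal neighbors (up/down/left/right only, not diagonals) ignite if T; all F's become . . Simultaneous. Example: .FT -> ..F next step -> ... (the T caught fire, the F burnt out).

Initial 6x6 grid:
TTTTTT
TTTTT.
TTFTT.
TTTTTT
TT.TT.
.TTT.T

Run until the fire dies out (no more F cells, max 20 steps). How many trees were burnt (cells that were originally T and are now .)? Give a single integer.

Answer: 28

Derivation:
Step 1: +4 fires, +1 burnt (F count now 4)
Step 2: +7 fires, +4 burnt (F count now 7)
Step 3: +8 fires, +7 burnt (F count now 8)
Step 4: +7 fires, +8 burnt (F count now 7)
Step 5: +2 fires, +7 burnt (F count now 2)
Step 6: +0 fires, +2 burnt (F count now 0)
Fire out after step 6
Initially T: 29, now '.': 35
Total burnt (originally-T cells now '.'): 28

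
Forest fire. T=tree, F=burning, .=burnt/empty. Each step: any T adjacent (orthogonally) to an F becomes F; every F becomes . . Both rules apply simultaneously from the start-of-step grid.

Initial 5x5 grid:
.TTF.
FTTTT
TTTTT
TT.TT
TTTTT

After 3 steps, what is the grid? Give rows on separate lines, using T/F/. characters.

Step 1: 4 trees catch fire, 2 burn out
  .TF..
  .FTFT
  FTTTT
  TT.TT
  TTTTT
Step 2: 6 trees catch fire, 4 burn out
  .F...
  ..F.F
  .FTFT
  FT.TT
  TTTTT
Step 3: 5 trees catch fire, 6 burn out
  .....
  .....
  ..F.F
  .F.FT
  FTTTT

.....
.....
..F.F
.F.FT
FTTTT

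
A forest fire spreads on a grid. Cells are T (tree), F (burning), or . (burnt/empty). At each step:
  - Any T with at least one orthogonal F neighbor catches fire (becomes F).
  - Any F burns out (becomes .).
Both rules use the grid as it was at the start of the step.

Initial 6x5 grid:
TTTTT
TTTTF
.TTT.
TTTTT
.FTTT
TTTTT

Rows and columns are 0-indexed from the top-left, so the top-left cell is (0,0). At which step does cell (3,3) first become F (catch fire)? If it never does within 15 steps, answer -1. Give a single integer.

Step 1: cell (3,3)='T' (+5 fires, +2 burnt)
Step 2: cell (3,3)='T' (+9 fires, +5 burnt)
Step 3: cell (3,3)='F' (+6 fires, +9 burnt)
  -> target ignites at step 3
Step 4: cell (3,3)='.' (+4 fires, +6 burnt)
Step 5: cell (3,3)='.' (+1 fires, +4 burnt)
Step 6: cell (3,3)='.' (+0 fires, +1 burnt)
  fire out at step 6

3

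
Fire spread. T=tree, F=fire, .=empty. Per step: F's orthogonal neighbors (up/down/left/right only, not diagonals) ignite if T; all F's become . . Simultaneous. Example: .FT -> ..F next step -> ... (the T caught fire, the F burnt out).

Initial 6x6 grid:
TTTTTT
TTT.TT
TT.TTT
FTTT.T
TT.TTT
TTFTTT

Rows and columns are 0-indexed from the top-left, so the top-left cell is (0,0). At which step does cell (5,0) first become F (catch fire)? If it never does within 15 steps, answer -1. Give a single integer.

Step 1: cell (5,0)='T' (+5 fires, +2 burnt)
Step 2: cell (5,0)='F' (+7 fires, +5 burnt)
  -> target ignites at step 2
Step 3: cell (5,0)='.' (+5 fires, +7 burnt)
Step 4: cell (5,0)='.' (+4 fires, +5 burnt)
Step 5: cell (5,0)='.' (+3 fires, +4 burnt)
Step 6: cell (5,0)='.' (+3 fires, +3 burnt)
Step 7: cell (5,0)='.' (+2 fires, +3 burnt)
Step 8: cell (5,0)='.' (+1 fires, +2 burnt)
Step 9: cell (5,0)='.' (+0 fires, +1 burnt)
  fire out at step 9

2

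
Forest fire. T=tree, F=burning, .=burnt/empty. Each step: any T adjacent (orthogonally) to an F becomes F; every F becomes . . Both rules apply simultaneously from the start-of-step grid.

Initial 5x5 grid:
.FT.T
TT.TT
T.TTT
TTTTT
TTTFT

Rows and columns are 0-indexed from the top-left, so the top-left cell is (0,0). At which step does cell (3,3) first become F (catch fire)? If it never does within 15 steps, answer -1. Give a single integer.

Step 1: cell (3,3)='F' (+5 fires, +2 burnt)
  -> target ignites at step 1
Step 2: cell (3,3)='.' (+5 fires, +5 burnt)
Step 3: cell (3,3)='.' (+6 fires, +5 burnt)
Step 4: cell (3,3)='.' (+2 fires, +6 burnt)
Step 5: cell (3,3)='.' (+1 fires, +2 burnt)
Step 6: cell (3,3)='.' (+0 fires, +1 burnt)
  fire out at step 6

1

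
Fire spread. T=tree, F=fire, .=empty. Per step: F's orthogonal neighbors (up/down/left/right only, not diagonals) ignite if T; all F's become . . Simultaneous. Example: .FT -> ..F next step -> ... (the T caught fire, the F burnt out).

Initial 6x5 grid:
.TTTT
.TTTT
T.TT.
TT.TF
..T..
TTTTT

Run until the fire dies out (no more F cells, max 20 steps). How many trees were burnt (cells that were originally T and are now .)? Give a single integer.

Step 1: +1 fires, +1 burnt (F count now 1)
Step 2: +1 fires, +1 burnt (F count now 1)
Step 3: +2 fires, +1 burnt (F count now 2)
Step 4: +3 fires, +2 burnt (F count now 3)
Step 5: +3 fires, +3 burnt (F count now 3)
Step 6: +1 fires, +3 burnt (F count now 1)
Step 7: +0 fires, +1 burnt (F count now 0)
Fire out after step 7
Initially T: 20, now '.': 21
Total burnt (originally-T cells now '.'): 11

Answer: 11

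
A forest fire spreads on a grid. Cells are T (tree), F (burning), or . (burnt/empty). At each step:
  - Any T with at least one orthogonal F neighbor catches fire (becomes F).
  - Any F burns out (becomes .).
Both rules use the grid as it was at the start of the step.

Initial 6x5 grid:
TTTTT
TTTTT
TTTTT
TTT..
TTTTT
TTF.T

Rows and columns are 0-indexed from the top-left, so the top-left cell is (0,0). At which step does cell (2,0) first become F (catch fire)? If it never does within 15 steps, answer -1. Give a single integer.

Step 1: cell (2,0)='T' (+2 fires, +1 burnt)
Step 2: cell (2,0)='T' (+4 fires, +2 burnt)
Step 3: cell (2,0)='T' (+4 fires, +4 burnt)
Step 4: cell (2,0)='T' (+5 fires, +4 burnt)
Step 5: cell (2,0)='F' (+5 fires, +5 burnt)
  -> target ignites at step 5
Step 6: cell (2,0)='.' (+4 fires, +5 burnt)
Step 7: cell (2,0)='.' (+2 fires, +4 burnt)
Step 8: cell (2,0)='.' (+0 fires, +2 burnt)
  fire out at step 8

5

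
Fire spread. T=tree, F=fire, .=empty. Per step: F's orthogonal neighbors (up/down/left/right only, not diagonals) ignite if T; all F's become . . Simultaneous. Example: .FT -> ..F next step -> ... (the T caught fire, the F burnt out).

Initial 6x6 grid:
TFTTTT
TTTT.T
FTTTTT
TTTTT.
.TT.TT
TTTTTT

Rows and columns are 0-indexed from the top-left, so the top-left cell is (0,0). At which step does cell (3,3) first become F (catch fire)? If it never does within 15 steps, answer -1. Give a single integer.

Step 1: cell (3,3)='T' (+6 fires, +2 burnt)
Step 2: cell (3,3)='T' (+4 fires, +6 burnt)
Step 3: cell (3,3)='T' (+5 fires, +4 burnt)
Step 4: cell (3,3)='F' (+5 fires, +5 burnt)
  -> target ignites at step 4
Step 5: cell (3,3)='.' (+5 fires, +5 burnt)
Step 6: cell (3,3)='.' (+2 fires, +5 burnt)
Step 7: cell (3,3)='.' (+2 fires, +2 burnt)
Step 8: cell (3,3)='.' (+1 fires, +2 burnt)
Step 9: cell (3,3)='.' (+0 fires, +1 burnt)
  fire out at step 9

4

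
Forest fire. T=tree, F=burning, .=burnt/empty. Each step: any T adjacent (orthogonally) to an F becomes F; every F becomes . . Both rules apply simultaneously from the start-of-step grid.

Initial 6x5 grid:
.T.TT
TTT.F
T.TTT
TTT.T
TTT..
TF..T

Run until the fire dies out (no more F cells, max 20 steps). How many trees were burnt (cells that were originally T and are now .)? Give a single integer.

Answer: 18

Derivation:
Step 1: +4 fires, +2 burnt (F count now 4)
Step 2: +6 fires, +4 burnt (F count now 6)
Step 3: +3 fires, +6 burnt (F count now 3)
Step 4: +2 fires, +3 burnt (F count now 2)
Step 5: +2 fires, +2 burnt (F count now 2)
Step 6: +1 fires, +2 burnt (F count now 1)
Step 7: +0 fires, +1 burnt (F count now 0)
Fire out after step 7
Initially T: 19, now '.': 29
Total burnt (originally-T cells now '.'): 18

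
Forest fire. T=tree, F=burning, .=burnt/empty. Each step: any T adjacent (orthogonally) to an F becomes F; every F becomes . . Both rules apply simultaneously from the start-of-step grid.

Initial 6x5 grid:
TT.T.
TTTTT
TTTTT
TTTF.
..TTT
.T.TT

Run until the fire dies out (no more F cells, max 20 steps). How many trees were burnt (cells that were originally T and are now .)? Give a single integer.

Step 1: +3 fires, +1 burnt (F count now 3)
Step 2: +7 fires, +3 burnt (F count now 7)
Step 3: +6 fires, +7 burnt (F count now 6)
Step 4: +2 fires, +6 burnt (F count now 2)
Step 5: +2 fires, +2 burnt (F count now 2)
Step 6: +1 fires, +2 burnt (F count now 1)
Step 7: +0 fires, +1 burnt (F count now 0)
Fire out after step 7
Initially T: 22, now '.': 29
Total burnt (originally-T cells now '.'): 21

Answer: 21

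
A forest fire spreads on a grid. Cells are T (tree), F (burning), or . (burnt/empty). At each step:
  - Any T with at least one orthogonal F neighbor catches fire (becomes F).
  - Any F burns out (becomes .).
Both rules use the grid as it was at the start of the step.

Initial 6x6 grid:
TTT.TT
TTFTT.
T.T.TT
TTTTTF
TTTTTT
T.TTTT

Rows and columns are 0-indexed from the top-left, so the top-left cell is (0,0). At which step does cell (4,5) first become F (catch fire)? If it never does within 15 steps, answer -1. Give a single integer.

Step 1: cell (4,5)='F' (+7 fires, +2 burnt)
  -> target ignites at step 1
Step 2: cell (4,5)='.' (+8 fires, +7 burnt)
Step 3: cell (4,5)='.' (+7 fires, +8 burnt)
Step 4: cell (4,5)='.' (+5 fires, +7 burnt)
Step 5: cell (4,5)='.' (+1 fires, +5 burnt)
Step 6: cell (4,5)='.' (+1 fires, +1 burnt)
Step 7: cell (4,5)='.' (+0 fires, +1 burnt)
  fire out at step 7

1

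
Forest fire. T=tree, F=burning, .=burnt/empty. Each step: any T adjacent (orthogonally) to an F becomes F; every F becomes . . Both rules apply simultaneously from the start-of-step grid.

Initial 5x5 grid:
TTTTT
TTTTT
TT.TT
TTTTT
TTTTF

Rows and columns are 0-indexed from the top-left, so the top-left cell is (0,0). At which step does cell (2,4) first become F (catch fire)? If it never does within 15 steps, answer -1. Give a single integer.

Step 1: cell (2,4)='T' (+2 fires, +1 burnt)
Step 2: cell (2,4)='F' (+3 fires, +2 burnt)
  -> target ignites at step 2
Step 3: cell (2,4)='.' (+4 fires, +3 burnt)
Step 4: cell (2,4)='.' (+4 fires, +4 burnt)
Step 5: cell (2,4)='.' (+4 fires, +4 burnt)
Step 6: cell (2,4)='.' (+3 fires, +4 burnt)
Step 7: cell (2,4)='.' (+2 fires, +3 burnt)
Step 8: cell (2,4)='.' (+1 fires, +2 burnt)
Step 9: cell (2,4)='.' (+0 fires, +1 burnt)
  fire out at step 9

2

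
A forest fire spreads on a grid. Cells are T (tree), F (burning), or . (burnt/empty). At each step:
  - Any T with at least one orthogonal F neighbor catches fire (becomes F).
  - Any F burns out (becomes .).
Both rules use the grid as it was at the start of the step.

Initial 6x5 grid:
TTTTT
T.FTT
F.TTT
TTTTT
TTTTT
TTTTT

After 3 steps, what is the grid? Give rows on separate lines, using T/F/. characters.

Step 1: 5 trees catch fire, 2 burn out
  TTFTT
  F..FT
  ..FTT
  FTTTT
  TTTTT
  TTTTT
Step 2: 8 trees catch fire, 5 burn out
  FF.FT
  ....F
  ...FT
  .FFTT
  FTTTT
  TTTTT
Step 3: 6 trees catch fire, 8 burn out
  ....F
  .....
  ....F
  ...FT
  .FFTT
  FTTTT

....F
.....
....F
...FT
.FFTT
FTTTT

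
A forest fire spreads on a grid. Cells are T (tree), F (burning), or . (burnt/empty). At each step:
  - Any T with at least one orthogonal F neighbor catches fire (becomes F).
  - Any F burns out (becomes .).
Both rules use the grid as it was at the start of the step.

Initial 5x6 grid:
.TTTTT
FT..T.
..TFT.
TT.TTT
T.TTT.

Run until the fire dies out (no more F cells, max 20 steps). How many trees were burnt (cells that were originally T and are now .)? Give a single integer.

Step 1: +4 fires, +2 burnt (F count now 4)
Step 2: +4 fires, +4 burnt (F count now 4)
Step 3: +5 fires, +4 burnt (F count now 5)
Step 4: +2 fires, +5 burnt (F count now 2)
Step 5: +0 fires, +2 burnt (F count now 0)
Fire out after step 5
Initially T: 18, now '.': 27
Total burnt (originally-T cells now '.'): 15

Answer: 15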